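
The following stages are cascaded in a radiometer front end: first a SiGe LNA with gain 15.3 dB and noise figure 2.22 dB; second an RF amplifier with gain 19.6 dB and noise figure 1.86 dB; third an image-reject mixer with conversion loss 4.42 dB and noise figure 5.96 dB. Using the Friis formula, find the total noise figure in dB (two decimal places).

Convert to linear (a loss of L dB is a gain of −L dB): F_i = 10^(NF_i/10), G_i = 10^(G_i,dB/10)
  Stage 1: F_1 = 10^(2.22/10) = 1.667, G_1 = 10^(15.3/10) = 33.88
  Stage 2: F_2 = 10^(1.86/10) = 1.535, G_2 = 10^(19.6/10) = 91.20
  Stage 3: F_3 = 10^(5.96/10) = 3.945, G_3 = 10^(−4.42/10) = 0.3614
Friis cascade:
  F = 1.667 + (1.535 − 1)/33.88 + (3.945 − 1)/3090 = 1.684
NF = 10 log₁₀(1.684) = 2.26 dB

2.26 dB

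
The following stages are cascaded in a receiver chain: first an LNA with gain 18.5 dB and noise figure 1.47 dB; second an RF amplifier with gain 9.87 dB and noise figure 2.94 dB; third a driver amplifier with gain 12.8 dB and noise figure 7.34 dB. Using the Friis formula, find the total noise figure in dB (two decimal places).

Convert to linear (a loss of L dB is a gain of −L dB): F_i = 10^(NF_i/10), G_i = 10^(G_i,dB/10)
  Stage 1: F_1 = 10^(1.47/10) = 1.403, G_1 = 10^(18.5/10) = 70.79
  Stage 2: F_2 = 10^(2.94/10) = 1.968, G_2 = 10^(9.87/10) = 9.705
  Stage 3: F_3 = 10^(7.34/10) = 5.420, G_3 = 10^(12.8/10) = 19.05
Friis cascade:
  F = 1.403 + (1.968 − 1)/70.79 + (5.420 − 1)/687.1 = 1.423
NF = 10 log₁₀(1.423) = 1.53 dB

1.53 dB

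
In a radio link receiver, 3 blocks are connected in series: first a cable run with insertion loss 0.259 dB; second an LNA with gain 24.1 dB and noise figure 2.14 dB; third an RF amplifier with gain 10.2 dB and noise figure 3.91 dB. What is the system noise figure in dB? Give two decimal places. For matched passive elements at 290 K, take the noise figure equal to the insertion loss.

Convert to linear (a loss of L dB is a gain of −L dB): F_i = 10^(NF_i/10), G_i = 10^(G_i,dB/10)
  Stage 1: F_1 = 10^(0.259/10) = 1.061, G_1 = 10^(−0.259/10) = 0.9421
  Stage 2: F_2 = 10^(2.14/10) = 1.637, G_2 = 10^(24.1/10) = 257.0
  Stage 3: F_3 = 10^(3.91/10) = 2.460, G_3 = 10^(10.2/10) = 10.47
Friis cascade:
  F = 1.061 + (1.637 − 1)/0.9421 + (2.460 − 1)/242.2 = 1.743
NF = 10 log₁₀(1.743) = 2.41 dB

2.41 dB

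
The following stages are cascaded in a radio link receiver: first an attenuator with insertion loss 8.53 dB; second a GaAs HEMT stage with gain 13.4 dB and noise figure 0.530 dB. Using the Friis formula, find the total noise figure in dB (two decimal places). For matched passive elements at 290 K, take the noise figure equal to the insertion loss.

Convert to linear (a loss of L dB is a gain of −L dB): F_i = 10^(NF_i/10), G_i = 10^(G_i,dB/10)
  Stage 1: F_1 = 10^(8.53/10) = 7.129, G_1 = 10^(−8.53/10) = 0.1403
  Stage 2: F_2 = 10^(0.530/10) = 1.130, G_2 = 10^(13.4/10) = 21.88
Friis cascade:
  F = 7.129 + (1.130 − 1)/0.1403 = 8.054
NF = 10 log₁₀(8.054) = 9.06 dB

9.06 dB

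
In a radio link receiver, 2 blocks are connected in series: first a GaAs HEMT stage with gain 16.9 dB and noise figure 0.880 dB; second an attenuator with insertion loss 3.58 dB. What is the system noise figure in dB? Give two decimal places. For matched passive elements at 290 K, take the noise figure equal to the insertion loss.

0.97 dB

Convert to linear (a loss of L dB is a gain of −L dB): F_i = 10^(NF_i/10), G_i = 10^(G_i,dB/10)
  Stage 1: F_1 = 10^(0.880/10) = 1.225, G_1 = 10^(16.9/10) = 48.98
  Stage 2: F_2 = 10^(3.58/10) = 2.280, G_2 = 10^(−3.58/10) = 0.4385
Friis cascade:
  F = 1.225 + (2.280 − 1)/48.98 = 1.251
NF = 10 log₁₀(1.251) = 0.97 dB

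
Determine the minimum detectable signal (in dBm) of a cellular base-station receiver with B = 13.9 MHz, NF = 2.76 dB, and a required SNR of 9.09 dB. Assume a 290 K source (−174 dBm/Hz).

−90.7 dBm

Sensitivity = −174 + 10 log₁₀(B) + NF + SNR_min
= −174 + 71.43 + 2.76 + 9.09
= −90.72 dBm → −90.7 dBm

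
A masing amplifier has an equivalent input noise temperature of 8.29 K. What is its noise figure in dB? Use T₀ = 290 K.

F = 1 + T_e/T₀ = 1 + 8.29/290 = 1.02859
NF = 10 log₁₀(1.02859) = 0.122 dB

0.122 dB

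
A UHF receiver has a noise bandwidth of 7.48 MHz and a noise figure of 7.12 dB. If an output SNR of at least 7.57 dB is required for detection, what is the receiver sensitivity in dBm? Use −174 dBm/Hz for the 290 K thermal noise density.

−90.6 dBm

Sensitivity = −174 + 10 log₁₀(B) + NF + SNR_min
= −174 + 68.74 + 7.12 + 7.57
= −90.57 dBm → −90.6 dBm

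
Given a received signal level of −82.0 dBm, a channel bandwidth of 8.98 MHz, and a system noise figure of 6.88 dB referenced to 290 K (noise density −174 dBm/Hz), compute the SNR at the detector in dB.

15.6 dB

Noise floor: N = −174 + 10 log₁₀(B) + NF
10 log₁₀(8.98×10⁶) = 69.53 dB
N = −174 + 69.53 + 6.88 = −97.59 dBm
SNR = P_sig − N = −82.0 − (−97.59) = 15.59 dB → 15.6 dB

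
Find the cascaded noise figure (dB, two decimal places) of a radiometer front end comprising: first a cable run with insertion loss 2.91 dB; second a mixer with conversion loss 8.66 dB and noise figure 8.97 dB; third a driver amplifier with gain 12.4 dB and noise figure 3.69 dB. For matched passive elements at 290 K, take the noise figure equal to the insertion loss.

Convert to linear (a loss of L dB is a gain of −L dB): F_i = 10^(NF_i/10), G_i = 10^(G_i,dB/10)
  Stage 1: F_1 = 10^(2.91/10) = 1.954, G_1 = 10^(−2.91/10) = 0.5117
  Stage 2: F_2 = 10^(8.97/10) = 7.889, G_2 = 10^(−8.66/10) = 0.1361
  Stage 3: F_3 = 10^(3.69/10) = 2.339, G_3 = 10^(12.4/10) = 17.38
Friis cascade:
  F = 1.954 + (7.889 − 1)/0.5117 + (2.339 − 1)/0.06966 = 34.64
NF = 10 log₁₀(34.64) = 15.40 dB

15.40 dB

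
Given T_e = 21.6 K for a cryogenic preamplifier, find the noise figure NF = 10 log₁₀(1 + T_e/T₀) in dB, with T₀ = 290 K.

0.312 dB

F = 1 + T_e/T₀ = 1 + 21.6/290 = 1.07448
NF = 10 log₁₀(1.07448) = 0.312 dB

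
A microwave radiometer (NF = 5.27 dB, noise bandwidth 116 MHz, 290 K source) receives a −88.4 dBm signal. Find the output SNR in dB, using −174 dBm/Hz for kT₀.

−0.3 dB

Noise floor: N = −174 + 10 log₁₀(B) + NF
10 log₁₀(1.16×10⁸) = 80.64 dB
N = −174 + 80.64 + 5.27 = −88.09 dBm
SNR = P_sig − N = −88.4 − (−88.09) = −0.31 dB → −0.3 dB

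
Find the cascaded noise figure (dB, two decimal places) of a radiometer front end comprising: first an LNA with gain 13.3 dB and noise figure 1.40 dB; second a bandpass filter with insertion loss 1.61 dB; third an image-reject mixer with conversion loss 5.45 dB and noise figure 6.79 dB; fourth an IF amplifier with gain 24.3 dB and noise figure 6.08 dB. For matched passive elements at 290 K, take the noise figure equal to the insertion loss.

3.77 dB

Convert to linear (a loss of L dB is a gain of −L dB): F_i = 10^(NF_i/10), G_i = 10^(G_i,dB/10)
  Stage 1: F_1 = 10^(1.40/10) = 1.380, G_1 = 10^(13.3/10) = 21.38
  Stage 2: F_2 = 10^(1.61/10) = 1.449, G_2 = 10^(−1.61/10) = 0.6902
  Stage 3: F_3 = 10^(6.79/10) = 4.775, G_3 = 10^(−5.45/10) = 0.2851
  Stage 4: F_4 = 10^(6.08/10) = 4.055, G_4 = 10^(24.3/10) = 269.2
Friis cascade:
  F = 1.380 + (1.449 − 1)/21.38 + (4.775 − 1)/14.76 + (4.055 − 1)/4.207 = 2.383
NF = 10 log₁₀(2.383) = 3.77 dB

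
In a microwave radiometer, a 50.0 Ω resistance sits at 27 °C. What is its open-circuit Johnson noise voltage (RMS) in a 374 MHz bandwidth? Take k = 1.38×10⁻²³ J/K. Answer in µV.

17.6 µV

T = 27 °C + 273.15 = 300.15 K
V_n = √(4kTRB)
4kTRB = 4 × 1.38×10⁻²³ × 300.15 × 5.00×10¹ × 3.74×10⁸ = 3.10×10⁻¹⁰ V²
V_n = √(3.10×10⁻¹⁰) = 1.76×10⁻⁵ V = 17.6 µV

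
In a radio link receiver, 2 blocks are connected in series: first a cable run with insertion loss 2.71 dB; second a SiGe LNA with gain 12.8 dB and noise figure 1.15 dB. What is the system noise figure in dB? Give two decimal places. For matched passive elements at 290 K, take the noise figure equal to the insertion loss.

3.86 dB

Convert to linear (a loss of L dB is a gain of −L dB): F_i = 10^(NF_i/10), G_i = 10^(G_i,dB/10)
  Stage 1: F_1 = 10^(2.71/10) = 1.866, G_1 = 10^(−2.71/10) = 0.5358
  Stage 2: F_2 = 10^(1.15/10) = 1.303, G_2 = 10^(12.8/10) = 19.05
Friis cascade:
  F = 1.866 + (1.303 − 1)/0.5358 = 2.432
NF = 10 log₁₀(2.432) = 3.86 dB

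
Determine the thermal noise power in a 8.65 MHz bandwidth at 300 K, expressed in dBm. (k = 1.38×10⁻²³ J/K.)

−104.5 dBm

P_n = kTB = 1.38×10⁻²³ × 300 × 8.65×10⁶ = 3.58×10⁻¹⁴ W
In dBm: 10 log₁₀(3.58×10⁻¹⁴ / 10⁻³) = −104.5 dBm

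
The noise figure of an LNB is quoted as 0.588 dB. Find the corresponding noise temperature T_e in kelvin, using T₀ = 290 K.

F = 10^(0.588/10) = 1.14499
T_e = (F − 1)·T₀ = (1.14499 − 1) × 290 = 42.0 K

42.0 K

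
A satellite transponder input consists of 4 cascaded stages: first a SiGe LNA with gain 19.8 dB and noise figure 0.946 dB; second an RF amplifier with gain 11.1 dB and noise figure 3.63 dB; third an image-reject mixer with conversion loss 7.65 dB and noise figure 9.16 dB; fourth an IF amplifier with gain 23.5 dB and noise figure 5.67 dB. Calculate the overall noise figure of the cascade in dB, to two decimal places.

Convert to linear (a loss of L dB is a gain of −L dB): F_i = 10^(NF_i/10), G_i = 10^(G_i,dB/10)
  Stage 1: F_1 = 10^(0.946/10) = 1.243, G_1 = 10^(19.8/10) = 95.50
  Stage 2: F_2 = 10^(3.63/10) = 2.307, G_2 = 10^(11.1/10) = 12.88
  Stage 3: F_3 = 10^(9.16/10) = 8.241, G_3 = 10^(−7.65/10) = 0.1718
  Stage 4: F_4 = 10^(5.67/10) = 3.690, G_4 = 10^(23.5/10) = 223.9
Friis cascade:
  F = 1.243 + (2.307 − 1)/95.50 + (8.241 − 1)/1230 + (3.690 − 1)/211.3 = 1.276
NF = 10 log₁₀(1.276) = 1.06 dB

1.06 dB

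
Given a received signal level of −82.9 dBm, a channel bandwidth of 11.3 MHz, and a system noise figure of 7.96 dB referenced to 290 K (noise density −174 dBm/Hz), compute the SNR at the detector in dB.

Noise floor: N = −174 + 10 log₁₀(B) + NF
10 log₁₀(1.13×10⁷) = 70.53 dB
N = −174 + 70.53 + 7.96 = −95.51 dBm
SNR = P_sig − N = −82.9 − (−95.51) = 12.61 dB → 12.6 dB

12.6 dB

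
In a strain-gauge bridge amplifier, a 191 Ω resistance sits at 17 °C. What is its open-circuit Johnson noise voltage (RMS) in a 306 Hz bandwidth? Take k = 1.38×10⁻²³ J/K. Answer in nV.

T = 17 °C + 273.15 = 290.15 K
V_n = √(4kTRB)
4kTRB = 4 × 1.38×10⁻²³ × 290.15 × 1.91×10² × 3.06×10² = 9.36×10⁻¹⁶ V²
V_n = √(9.36×10⁻¹⁶) = 3.06×10⁻⁸ V = 30.6 nV

30.6 nV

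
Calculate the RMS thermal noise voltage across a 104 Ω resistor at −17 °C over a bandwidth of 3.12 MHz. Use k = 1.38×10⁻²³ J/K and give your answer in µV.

T = −17 °C + 273.15 = 256.15 K
V_n = √(4kTRB)
4kTRB = 4 × 1.38×10⁻²³ × 256.15 × 1.04×10² × 3.12×10⁶ = 4.59×10⁻¹² V²
V_n = √(4.59×10⁻¹²) = 2.14×10⁻⁶ V = 2.14 µV

2.14 µV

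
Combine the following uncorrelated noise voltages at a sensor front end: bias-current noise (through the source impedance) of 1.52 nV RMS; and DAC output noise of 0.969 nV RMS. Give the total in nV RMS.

Uncorrelated sources add in power (mean-square): V_tot = √(ΣV_i²)
V_tot = √[(1.52×10⁻⁹)² + (9.69×10⁻¹⁰)²] = 1.80×10⁻⁹ V = 1.80 nV

1.80 nV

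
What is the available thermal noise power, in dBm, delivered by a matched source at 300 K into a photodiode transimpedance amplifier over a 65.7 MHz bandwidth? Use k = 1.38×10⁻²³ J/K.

P_n = kTB = 1.38×10⁻²³ × 300 × 6.57×10⁷ = 2.72×10⁻¹³ W
In dBm: 10 log₁₀(2.72×10⁻¹³ / 10⁻³) = −95.7 dBm

−95.7 dBm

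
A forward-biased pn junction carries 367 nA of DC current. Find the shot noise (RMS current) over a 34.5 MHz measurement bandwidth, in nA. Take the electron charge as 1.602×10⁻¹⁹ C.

I_n = √(2qI·B)
2qI·B = 2 × 1.602×10⁻¹⁹ × 3.67×10⁻⁷ × 3.45×10⁷ = 4.06×10⁻¹⁸ A²
I_n = √(4.06×10⁻¹⁸) = 2.01×10⁻⁹ A = 2.01 nA

2.01 nA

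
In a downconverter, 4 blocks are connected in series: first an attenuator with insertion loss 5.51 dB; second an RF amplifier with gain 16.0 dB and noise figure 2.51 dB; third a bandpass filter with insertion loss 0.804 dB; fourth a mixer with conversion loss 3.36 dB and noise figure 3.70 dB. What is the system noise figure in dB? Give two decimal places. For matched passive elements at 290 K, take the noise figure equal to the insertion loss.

Convert to linear (a loss of L dB is a gain of −L dB): F_i = 10^(NF_i/10), G_i = 10^(G_i,dB/10)
  Stage 1: F_1 = 10^(5.51/10) = 3.556, G_1 = 10^(−5.51/10) = 0.2812
  Stage 2: F_2 = 10^(2.51/10) = 1.782, G_2 = 10^(16.0/10) = 39.81
  Stage 3: F_3 = 10^(0.804/10) = 1.203, G_3 = 10^(−0.804/10) = 0.8310
  Stage 4: F_4 = 10^(3.70/10) = 2.344, G_4 = 10^(−3.36/10) = 0.4613
Friis cascade:
  F = 3.556 + (1.782 − 1)/0.2812 + (1.203 − 1)/11.19 + (2.344 − 1)/9.303 = 6.501
NF = 10 log₁₀(6.501) = 8.13 dB

8.13 dB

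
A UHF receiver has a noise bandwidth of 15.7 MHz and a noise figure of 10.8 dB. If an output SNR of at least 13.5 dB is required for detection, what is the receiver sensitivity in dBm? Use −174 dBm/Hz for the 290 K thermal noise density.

−77.7 dBm

Sensitivity = −174 + 10 log₁₀(B) + NF + SNR_min
= −174 + 71.96 + 10.8 + 13.5
= −77.74 dBm → −77.7 dBm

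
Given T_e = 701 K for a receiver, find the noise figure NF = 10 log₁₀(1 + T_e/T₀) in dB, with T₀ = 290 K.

F = 1 + T_e/T₀ = 1 + 701/290 = 3.41724
NF = 10 log₁₀(3.41724) = 5.34 dB

5.34 dB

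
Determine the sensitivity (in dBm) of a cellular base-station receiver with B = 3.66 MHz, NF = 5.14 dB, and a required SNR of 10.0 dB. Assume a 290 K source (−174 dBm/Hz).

Sensitivity = −174 + 10 log₁₀(B) + NF + SNR_min
= −174 + 65.63 + 5.14 + 10.0
= −93.23 dBm → −93.2 dBm

−93.2 dBm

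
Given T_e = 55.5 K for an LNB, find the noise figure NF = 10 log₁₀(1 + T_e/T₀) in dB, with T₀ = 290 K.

F = 1 + T_e/T₀ = 1 + 55.5/290 = 1.19138
NF = 10 log₁₀(1.19138) = 0.761 dB

0.761 dB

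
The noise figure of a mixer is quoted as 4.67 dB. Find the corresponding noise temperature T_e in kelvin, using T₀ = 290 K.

F = 10^(4.67/10) = 2.93089
T_e = (F − 1)·T₀ = (2.93089 − 1) × 290 = 560 K

560 K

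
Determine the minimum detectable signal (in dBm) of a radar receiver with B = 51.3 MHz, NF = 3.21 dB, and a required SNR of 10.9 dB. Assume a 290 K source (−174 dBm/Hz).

Sensitivity = −174 + 10 log₁₀(B) + NF + SNR_min
= −174 + 77.1 + 3.21 + 10.9
= −82.79 dBm → −82.8 dBm

−82.8 dBm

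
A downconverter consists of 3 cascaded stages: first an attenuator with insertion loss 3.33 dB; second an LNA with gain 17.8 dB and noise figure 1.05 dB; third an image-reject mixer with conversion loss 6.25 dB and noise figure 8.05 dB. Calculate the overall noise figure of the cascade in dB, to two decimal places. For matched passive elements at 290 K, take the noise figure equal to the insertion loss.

Convert to linear (a loss of L dB is a gain of −L dB): F_i = 10^(NF_i/10), G_i = 10^(G_i,dB/10)
  Stage 1: F_1 = 10^(3.33/10) = 2.153, G_1 = 10^(−3.33/10) = 0.4645
  Stage 2: F_2 = 10^(1.05/10) = 1.274, G_2 = 10^(17.8/10) = 60.26
  Stage 3: F_3 = 10^(8.05/10) = 6.383, G_3 = 10^(−6.25/10) = 0.2371
Friis cascade:
  F = 2.153 + (1.274 − 1)/0.4645 + (6.383 − 1)/27.99 = 2.934
NF = 10 log₁₀(2.934) = 4.67 dB

4.67 dB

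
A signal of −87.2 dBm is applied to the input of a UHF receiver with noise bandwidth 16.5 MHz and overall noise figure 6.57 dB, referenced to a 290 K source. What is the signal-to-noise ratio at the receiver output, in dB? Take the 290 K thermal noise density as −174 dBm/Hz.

Noise floor: N = −174 + 10 log₁₀(B) + NF
10 log₁₀(1.65×10⁷) = 72.17 dB
N = −174 + 72.17 + 6.57 = −95.26 dBm
SNR = P_sig − N = −87.2 − (−95.26) = 8.06 dB → 8.1 dB

8.1 dB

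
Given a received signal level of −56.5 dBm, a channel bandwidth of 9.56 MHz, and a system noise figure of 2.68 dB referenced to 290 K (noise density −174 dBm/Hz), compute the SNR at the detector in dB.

Noise floor: N = −174 + 10 log₁₀(B) + NF
10 log₁₀(9.56×10⁶) = 69.8 dB
N = −174 + 69.8 + 2.68 = −101.52 dBm
SNR = P_sig − N = −56.5 − (−101.52) = 45.02 dB → 45.0 dB

45.0 dB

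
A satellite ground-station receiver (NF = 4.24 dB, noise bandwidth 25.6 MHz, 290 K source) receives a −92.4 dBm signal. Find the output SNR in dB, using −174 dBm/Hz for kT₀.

3.3 dB

Noise floor: N = −174 + 10 log₁₀(B) + NF
10 log₁₀(2.56×10⁷) = 74.08 dB
N = −174 + 74.08 + 4.24 = −95.68 dBm
SNR = P_sig − N = −92.4 − (−95.68) = 3.28 dB → 3.3 dB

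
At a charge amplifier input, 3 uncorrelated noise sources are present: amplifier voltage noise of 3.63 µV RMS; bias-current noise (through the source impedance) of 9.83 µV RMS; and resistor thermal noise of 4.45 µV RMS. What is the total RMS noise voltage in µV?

Uncorrelated sources add in power (mean-square): V_tot = √(ΣV_i²)
V_tot = √[(3.63×10⁻⁶)² + (9.83×10⁻⁶)² + (4.45×10⁻⁶)²] = 1.14×10⁻⁵ V = 11.4 µV

11.4 µV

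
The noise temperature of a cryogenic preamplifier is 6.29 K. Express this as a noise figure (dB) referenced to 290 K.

F = 1 + T_e/T₀ = 1 + 6.29/290 = 1.02169
NF = 10 log₁₀(1.02169) = 0.093 dB

0.093 dB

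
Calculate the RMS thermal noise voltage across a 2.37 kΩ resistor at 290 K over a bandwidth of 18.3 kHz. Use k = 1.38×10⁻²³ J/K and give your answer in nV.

833 nV

V_n = √(4kTRB)
4kTRB = 4 × 1.38×10⁻²³ × 290 × 2.37×10³ × 1.83×10⁴ = 6.94×10⁻¹³ V²
V_n = √(6.94×10⁻¹³) = 8.33×10⁻⁷ V = 833 nV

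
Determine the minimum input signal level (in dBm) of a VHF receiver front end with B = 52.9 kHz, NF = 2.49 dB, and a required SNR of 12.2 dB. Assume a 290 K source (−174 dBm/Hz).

Sensitivity = −174 + 10 log₁₀(B) + NF + SNR_min
= −174 + 47.23 + 2.49 + 12.2
= −112.08 dBm → −112.1 dBm

−112.1 dBm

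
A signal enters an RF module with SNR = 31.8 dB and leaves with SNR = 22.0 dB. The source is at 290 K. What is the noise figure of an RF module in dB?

9.8 dB

NF (dB) = SNR_in(dB) − SNR_out(dB) when the source is at T₀
NF = 31.8 − 22.0 = 9.8 dB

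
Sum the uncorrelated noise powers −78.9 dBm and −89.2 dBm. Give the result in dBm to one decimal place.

Convert to linear, add, convert back:
P₁ = 1.29×10⁻¹¹ W, P₂ = 1.20×10⁻¹² W
P_tot = 1.41×10⁻¹¹ W → 10 log₁₀(P_tot / 10⁻³) = −78.5 dBm

−78.5 dBm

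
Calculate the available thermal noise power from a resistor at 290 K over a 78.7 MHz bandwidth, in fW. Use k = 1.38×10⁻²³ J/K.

P_n = kTB = 1.38×10⁻²³ × 290 × 7.87×10⁷ = 3.15×10⁻¹³ W = 315 fW

315 fW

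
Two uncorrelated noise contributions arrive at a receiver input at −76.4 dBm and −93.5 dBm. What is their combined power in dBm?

Convert to linear, add, convert back:
P₁ = 2.29×10⁻¹¹ W, P₂ = 4.47×10⁻¹³ W
P_tot = 2.34×10⁻¹¹ W → 10 log₁₀(P_tot / 10⁻³) = −76.3 dBm

−76.3 dBm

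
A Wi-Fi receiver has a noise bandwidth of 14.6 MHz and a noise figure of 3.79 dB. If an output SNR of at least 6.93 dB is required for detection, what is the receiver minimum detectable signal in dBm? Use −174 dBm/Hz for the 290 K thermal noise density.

Sensitivity = −174 + 10 log₁₀(B) + NF + SNR_min
= −174 + 71.64 + 3.79 + 6.93
= −91.64 dBm → −91.6 dBm

−91.6 dBm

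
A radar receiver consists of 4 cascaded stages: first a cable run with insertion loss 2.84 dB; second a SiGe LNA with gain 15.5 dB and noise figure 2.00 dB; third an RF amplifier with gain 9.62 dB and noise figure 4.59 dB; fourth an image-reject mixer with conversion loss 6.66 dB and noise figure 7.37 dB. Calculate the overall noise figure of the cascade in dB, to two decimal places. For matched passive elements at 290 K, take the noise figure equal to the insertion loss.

Convert to linear (a loss of L dB is a gain of −L dB): F_i = 10^(NF_i/10), G_i = 10^(G_i,dB/10)
  Stage 1: F_1 = 10^(2.84/10) = 1.923, G_1 = 10^(−2.84/10) = 0.5200
  Stage 2: F_2 = 10^(2.00/10) = 1.585, G_2 = 10^(15.5/10) = 35.48
  Stage 3: F_3 = 10^(4.59/10) = 2.877, G_3 = 10^(9.62/10) = 9.162
  Stage 4: F_4 = 10^(7.37/10) = 5.458, G_4 = 10^(−6.66/10) = 0.2158
Friis cascade:
  F = 1.923 + (1.585 − 1)/0.5200 + (2.877 − 1)/18.45 + (5.458 − 1)/169.0 = 3.176
NF = 10 log₁₀(3.176) = 5.02 dB

5.02 dB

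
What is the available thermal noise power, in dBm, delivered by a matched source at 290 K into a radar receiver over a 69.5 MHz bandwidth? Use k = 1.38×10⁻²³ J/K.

−95.6 dBm

P_n = kTB = 1.38×10⁻²³ × 290 × 6.95×10⁷ = 2.78×10⁻¹³ W
In dBm: 10 log₁₀(2.78×10⁻¹³ / 10⁻³) = −95.6 dBm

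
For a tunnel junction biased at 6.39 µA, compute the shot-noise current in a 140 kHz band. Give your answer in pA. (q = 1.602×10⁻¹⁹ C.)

I_n = √(2qI·B)
2qI·B = 2 × 1.602×10⁻¹⁹ × 6.39×10⁻⁶ × 1.40×10⁵ = 2.87×10⁻¹⁹ A²
I_n = √(2.87×10⁻¹⁹) = 5.35×10⁻¹⁰ A = 535 pA

535 pA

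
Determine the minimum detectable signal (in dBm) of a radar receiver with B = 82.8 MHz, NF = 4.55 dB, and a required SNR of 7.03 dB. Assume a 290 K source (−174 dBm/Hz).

−83.2 dBm

Sensitivity = −174 + 10 log₁₀(B) + NF + SNR_min
= −174 + 79.18 + 4.55 + 7.03
= −83.24 dBm → −83.2 dBm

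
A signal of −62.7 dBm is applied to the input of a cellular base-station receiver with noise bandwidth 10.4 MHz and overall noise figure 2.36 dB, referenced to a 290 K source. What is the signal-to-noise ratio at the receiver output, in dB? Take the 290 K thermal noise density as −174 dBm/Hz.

Noise floor: N = −174 + 10 log₁₀(B) + NF
10 log₁₀(1.04×10⁷) = 70.17 dB
N = −174 + 70.17 + 2.36 = −101.47 dBm
SNR = P_sig − N = −62.7 − (−101.47) = 38.77 dB → 38.8 dB

38.8 dB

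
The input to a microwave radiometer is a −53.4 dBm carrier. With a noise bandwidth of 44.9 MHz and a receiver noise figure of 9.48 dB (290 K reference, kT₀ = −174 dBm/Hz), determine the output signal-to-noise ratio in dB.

Noise floor: N = −174 + 10 log₁₀(B) + NF
10 log₁₀(4.49×10⁷) = 76.52 dB
N = −174 + 76.52 + 9.48 = −88.00 dBm
SNR = P_sig − N = −53.4 − (−88.00) = 34.60 dB → 34.6 dB

34.6 dB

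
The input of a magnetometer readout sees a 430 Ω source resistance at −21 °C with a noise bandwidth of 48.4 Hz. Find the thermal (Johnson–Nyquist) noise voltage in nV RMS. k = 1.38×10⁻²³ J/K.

T = −21 °C + 273.15 = 252.15 K
V_n = √(4kTRB)
4kTRB = 4 × 1.38×10⁻²³ × 252.15 × 4.30×10² × 4.84×10¹ = 2.90×10⁻¹⁶ V²
V_n = √(2.90×10⁻¹⁶) = 1.70×10⁻⁸ V = 17.0 nV

17.0 nV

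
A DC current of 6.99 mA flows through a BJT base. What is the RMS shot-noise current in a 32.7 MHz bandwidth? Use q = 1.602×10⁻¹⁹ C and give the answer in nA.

271 nA

I_n = √(2qI·B)
2qI·B = 2 × 1.602×10⁻¹⁹ × 6.99×10⁻³ × 3.27×10⁷ = 7.32×10⁻¹⁴ A²
I_n = √(7.32×10⁻¹⁴) = 2.71×10⁻⁷ A = 271 nA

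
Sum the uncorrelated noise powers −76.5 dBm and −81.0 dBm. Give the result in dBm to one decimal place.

Convert to linear, add, convert back:
P₁ = 2.24×10⁻¹¹ W, P₂ = 7.94×10⁻¹² W
P_tot = 3.03×10⁻¹¹ W → 10 log₁₀(P_tot / 10⁻³) = −75.2 dBm

−75.2 dBm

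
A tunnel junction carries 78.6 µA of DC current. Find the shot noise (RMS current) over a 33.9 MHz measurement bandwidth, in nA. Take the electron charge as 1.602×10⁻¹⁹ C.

I_n = √(2qI·B)
2qI·B = 2 × 1.602×10⁻¹⁹ × 7.86×10⁻⁵ × 3.39×10⁷ = 8.54×10⁻¹⁶ A²
I_n = √(8.54×10⁻¹⁶) = 2.92×10⁻⁸ A = 29.2 nA

29.2 nA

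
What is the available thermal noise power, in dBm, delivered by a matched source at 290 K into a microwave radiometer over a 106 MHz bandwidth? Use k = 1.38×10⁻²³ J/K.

−93.7 dBm

P_n = kTB = 1.38×10⁻²³ × 290 × 1.06×10⁸ = 4.24×10⁻¹³ W
In dBm: 10 log₁₀(4.24×10⁻¹³ / 10⁻³) = −93.7 dBm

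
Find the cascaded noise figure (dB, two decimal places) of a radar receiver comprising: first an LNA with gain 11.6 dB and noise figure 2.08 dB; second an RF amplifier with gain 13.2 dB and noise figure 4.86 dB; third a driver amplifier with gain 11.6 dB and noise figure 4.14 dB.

2.46 dB

Convert to linear (a loss of L dB is a gain of −L dB): F_i = 10^(NF_i/10), G_i = 10^(G_i,dB/10)
  Stage 1: F_1 = 10^(2.08/10) = 1.614, G_1 = 10^(11.6/10) = 14.45
  Stage 2: F_2 = 10^(4.86/10) = 3.062, G_2 = 10^(13.2/10) = 20.89
  Stage 3: F_3 = 10^(4.14/10) = 2.594, G_3 = 10^(11.6/10) = 14.45
Friis cascade:
  F = 1.614 + (3.062 − 1)/14.45 + (2.594 − 1)/302.0 = 1.762
NF = 10 log₁₀(1.762) = 2.46 dB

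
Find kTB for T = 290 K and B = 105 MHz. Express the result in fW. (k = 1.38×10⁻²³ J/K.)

420 fW

P_n = kTB = 1.38×10⁻²³ × 290 × 1.05×10⁸ = 4.20×10⁻¹³ W = 420 fW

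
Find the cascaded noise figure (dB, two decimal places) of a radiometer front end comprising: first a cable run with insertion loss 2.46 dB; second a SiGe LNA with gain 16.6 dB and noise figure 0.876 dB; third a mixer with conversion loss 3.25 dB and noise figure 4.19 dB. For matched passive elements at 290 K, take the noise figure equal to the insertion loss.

3.46 dB

Convert to linear (a loss of L dB is a gain of −L dB): F_i = 10^(NF_i/10), G_i = 10^(G_i,dB/10)
  Stage 1: F_1 = 10^(2.46/10) = 1.762, G_1 = 10^(−2.46/10) = 0.5675
  Stage 2: F_2 = 10^(0.876/10) = 1.223, G_2 = 10^(16.6/10) = 45.71
  Stage 3: F_3 = 10^(4.19/10) = 2.624, G_3 = 10^(−3.25/10) = 0.4732
Friis cascade:
  F = 1.762 + (1.223 − 1)/0.5675 + (2.624 − 1)/25.94 = 2.218
NF = 10 log₁₀(2.218) = 3.46 dB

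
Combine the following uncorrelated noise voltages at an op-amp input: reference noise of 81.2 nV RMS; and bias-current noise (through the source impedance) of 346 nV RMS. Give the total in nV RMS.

355 nV

Uncorrelated sources add in power (mean-square): V_tot = √(ΣV_i²)
V_tot = √[(8.12×10⁻⁸)² + (3.46×10⁻⁷)²] = 3.55×10⁻⁷ V = 355 nV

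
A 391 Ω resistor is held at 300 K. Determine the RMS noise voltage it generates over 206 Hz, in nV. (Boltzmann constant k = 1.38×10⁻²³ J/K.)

36.5 nV

V_n = √(4kTRB)
4kTRB = 4 × 1.38×10⁻²³ × 300 × 3.91×10² × 2.06×10² = 1.33×10⁻¹⁵ V²
V_n = √(1.33×10⁻¹⁵) = 3.65×10⁻⁸ V = 36.5 nV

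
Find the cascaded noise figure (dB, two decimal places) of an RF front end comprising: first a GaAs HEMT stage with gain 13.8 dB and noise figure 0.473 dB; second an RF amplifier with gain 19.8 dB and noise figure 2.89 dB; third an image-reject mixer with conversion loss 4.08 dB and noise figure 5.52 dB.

0.63 dB

Convert to linear (a loss of L dB is a gain of −L dB): F_i = 10^(NF_i/10), G_i = 10^(G_i,dB/10)
  Stage 1: F_1 = 10^(0.473/10) = 1.115, G_1 = 10^(13.8/10) = 23.99
  Stage 2: F_2 = 10^(2.89/10) = 1.945, G_2 = 10^(19.8/10) = 95.50
  Stage 3: F_3 = 10^(5.52/10) = 3.565, G_3 = 10^(−4.08/10) = 0.3908
Friis cascade:
  F = 1.115 + (1.945 − 1)/23.99 + (3.565 − 1)/2291 = 1.156
NF = 10 log₁₀(1.156) = 0.63 dB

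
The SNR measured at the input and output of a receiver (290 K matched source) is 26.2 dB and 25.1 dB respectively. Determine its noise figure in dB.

1.1 dB

NF (dB) = SNR_in(dB) − SNR_out(dB) when the source is at T₀
NF = 26.2 − 25.1 = 1.1 dB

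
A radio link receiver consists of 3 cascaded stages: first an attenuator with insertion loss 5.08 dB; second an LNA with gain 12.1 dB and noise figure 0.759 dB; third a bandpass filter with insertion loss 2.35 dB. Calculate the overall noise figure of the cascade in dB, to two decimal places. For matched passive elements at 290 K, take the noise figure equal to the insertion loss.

Convert to linear (a loss of L dB is a gain of −L dB): F_i = 10^(NF_i/10), G_i = 10^(G_i,dB/10)
  Stage 1: F_1 = 10^(5.08/10) = 3.221, G_1 = 10^(−5.08/10) = 0.3105
  Stage 2: F_2 = 10^(0.759/10) = 1.191, G_2 = 10^(12.1/10) = 16.22
  Stage 3: F_3 = 10^(2.35/10) = 1.718, G_3 = 10^(−2.35/10) = 0.5821
Friis cascade:
  F = 3.221 + (1.191 − 1)/0.3105 + (1.718 − 1)/5.035 = 3.979
NF = 10 log₁₀(3.979) = 6.00 dB

6.00 dB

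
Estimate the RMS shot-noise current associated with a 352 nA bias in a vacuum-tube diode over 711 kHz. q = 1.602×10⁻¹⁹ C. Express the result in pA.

283 pA

I_n = √(2qI·B)
2qI·B = 2 × 1.602×10⁻¹⁹ × 3.52×10⁻⁷ × 7.11×10⁵ = 8.02×10⁻²⁰ A²
I_n = √(8.02×10⁻²⁰) = 2.83×10⁻¹⁰ A = 283 pA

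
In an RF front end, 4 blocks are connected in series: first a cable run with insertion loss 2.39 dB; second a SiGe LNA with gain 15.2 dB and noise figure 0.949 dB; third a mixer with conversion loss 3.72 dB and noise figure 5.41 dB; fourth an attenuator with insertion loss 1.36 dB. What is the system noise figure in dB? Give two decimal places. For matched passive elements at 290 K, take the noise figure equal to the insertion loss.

Convert to linear (a loss of L dB is a gain of −L dB): F_i = 10^(NF_i/10), G_i = 10^(G_i,dB/10)
  Stage 1: F_1 = 10^(2.39/10) = 1.734, G_1 = 10^(−2.39/10) = 0.5768
  Stage 2: F_2 = 10^(0.949/10) = 1.244, G_2 = 10^(15.2/10) = 33.11
  Stage 3: F_3 = 10^(5.41/10) = 3.475, G_3 = 10^(−3.72/10) = 0.4246
  Stage 4: F_4 = 10^(1.36/10) = 1.368, G_4 = 10^(−1.36/10) = 0.7311
Friis cascade:
  F = 1.734 + (1.244 − 1)/0.5768 + (3.475 − 1)/19.10 + (1.368 − 1)/8.110 = 2.332
NF = 10 log₁₀(2.332) = 3.68 dB

3.68 dB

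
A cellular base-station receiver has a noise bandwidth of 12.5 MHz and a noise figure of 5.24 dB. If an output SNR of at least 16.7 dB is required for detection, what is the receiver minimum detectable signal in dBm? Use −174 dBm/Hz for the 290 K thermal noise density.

−81.1 dBm

Sensitivity = −174 + 10 log₁₀(B) + NF + SNR_min
= −174 + 70.97 + 5.24 + 16.7
= −81.09 dBm → −81.1 dBm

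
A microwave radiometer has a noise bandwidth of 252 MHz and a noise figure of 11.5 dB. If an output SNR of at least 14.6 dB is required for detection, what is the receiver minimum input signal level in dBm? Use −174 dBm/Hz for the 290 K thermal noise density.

Sensitivity = −174 + 10 log₁₀(B) + NF + SNR_min
= −174 + 84.01 + 11.5 + 14.6
= −63.89 dBm → −63.9 dBm

−63.9 dBm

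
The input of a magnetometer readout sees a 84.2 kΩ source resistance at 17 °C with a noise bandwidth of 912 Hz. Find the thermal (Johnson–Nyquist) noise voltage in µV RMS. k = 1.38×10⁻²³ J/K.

1.11 µV

T = 17 °C + 273.15 = 290.15 K
V_n = √(4kTRB)
4kTRB = 4 × 1.38×10⁻²³ × 290.15 × 8.42×10⁴ × 9.12×10² = 1.23×10⁻¹² V²
V_n = √(1.23×10⁻¹²) = 1.11×10⁻⁶ V = 1.11 µV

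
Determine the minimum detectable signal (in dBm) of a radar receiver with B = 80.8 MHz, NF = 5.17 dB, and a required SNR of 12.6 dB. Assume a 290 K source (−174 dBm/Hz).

−77.2 dBm

Sensitivity = −174 + 10 log₁₀(B) + NF + SNR_min
= −174 + 79.07 + 5.17 + 12.6
= −77.16 dBm → −77.2 dBm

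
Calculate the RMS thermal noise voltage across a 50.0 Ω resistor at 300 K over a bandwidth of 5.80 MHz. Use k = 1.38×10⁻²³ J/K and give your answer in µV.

2.19 µV

V_n = √(4kTRB)
4kTRB = 4 × 1.38×10⁻²³ × 300 × 5.00×10¹ × 5.80×10⁶ = 4.80×10⁻¹² V²
V_n = √(4.80×10⁻¹²) = 2.19×10⁻⁶ V = 2.19 µV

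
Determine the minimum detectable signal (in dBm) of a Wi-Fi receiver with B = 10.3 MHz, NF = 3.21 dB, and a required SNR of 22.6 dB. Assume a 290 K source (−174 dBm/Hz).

−78.1 dBm

Sensitivity = −174 + 10 log₁₀(B) + NF + SNR_min
= −174 + 70.13 + 3.21 + 22.6
= −78.06 dBm → −78.1 dBm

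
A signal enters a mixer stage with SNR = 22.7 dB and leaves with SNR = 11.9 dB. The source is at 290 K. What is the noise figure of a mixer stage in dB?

NF (dB) = SNR_in(dB) − SNR_out(dB) when the source is at T₀
NF = 22.7 − 11.9 = 10.8 dB

10.8 dB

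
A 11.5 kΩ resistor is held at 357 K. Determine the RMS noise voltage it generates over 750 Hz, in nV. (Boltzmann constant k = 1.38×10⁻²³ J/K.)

412 nV

V_n = √(4kTRB)
4kTRB = 4 × 1.38×10⁻²³ × 357 × 1.15×10⁴ × 7.50×10² = 1.70×10⁻¹³ V²
V_n = √(1.70×10⁻¹³) = 4.12×10⁻⁷ V = 412 nV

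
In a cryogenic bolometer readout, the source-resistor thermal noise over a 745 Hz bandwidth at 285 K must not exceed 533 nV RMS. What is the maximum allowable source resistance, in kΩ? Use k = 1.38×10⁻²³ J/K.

Johnson–Nyquist: V_n = √(4kTRB) ⇒ R = V_n² / (4kTB)
4kTB = 4 × 1.38×10⁻²³ × 285 × 7.45×10² = 1.17×10⁻¹⁷
R = (5.33×10⁻⁷)² / 1.17×10⁻¹⁷ = 2.42×10⁴ Ω = 24.2 kΩ

24.2 kΩ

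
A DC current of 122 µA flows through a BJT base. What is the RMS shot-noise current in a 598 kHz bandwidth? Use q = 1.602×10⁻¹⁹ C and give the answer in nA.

4.83 nA

I_n = √(2qI·B)
2qI·B = 2 × 1.602×10⁻¹⁹ × 1.22×10⁻⁴ × 5.98×10⁵ = 2.34×10⁻¹⁷ A²
I_n = √(2.34×10⁻¹⁷) = 4.83×10⁻⁹ A = 4.83 nA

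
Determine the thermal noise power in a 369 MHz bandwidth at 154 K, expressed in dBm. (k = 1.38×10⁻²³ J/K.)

−91.1 dBm

P_n = kTB = 1.38×10⁻²³ × 154 × 3.69×10⁸ = 7.84×10⁻¹³ W
In dBm: 10 log₁₀(7.84×10⁻¹³ / 10⁻³) = −91.1 dBm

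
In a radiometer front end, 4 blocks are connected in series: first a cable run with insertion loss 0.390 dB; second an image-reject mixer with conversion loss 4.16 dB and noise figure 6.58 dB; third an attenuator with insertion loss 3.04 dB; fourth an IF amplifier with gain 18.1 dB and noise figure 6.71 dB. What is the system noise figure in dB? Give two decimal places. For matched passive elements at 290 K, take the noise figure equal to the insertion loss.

14.63 dB

Convert to linear (a loss of L dB is a gain of −L dB): F_i = 10^(NF_i/10), G_i = 10^(G_i,dB/10)
  Stage 1: F_1 = 10^(0.390/10) = 1.094, G_1 = 10^(−0.390/10) = 0.9141
  Stage 2: F_2 = 10^(6.58/10) = 4.550, G_2 = 10^(−4.16/10) = 0.3837
  Stage 3: F_3 = 10^(3.04/10) = 2.014, G_3 = 10^(−3.04/10) = 0.4966
  Stage 4: F_4 = 10^(6.71/10) = 4.688, G_4 = 10^(18.1/10) = 64.57
Friis cascade:
  F = 1.094 + (4.550 − 1)/0.9141 + (2.014 − 1)/0.3508 + (4.688 − 1)/0.1742 = 29.04
NF = 10 log₁₀(29.04) = 14.63 dB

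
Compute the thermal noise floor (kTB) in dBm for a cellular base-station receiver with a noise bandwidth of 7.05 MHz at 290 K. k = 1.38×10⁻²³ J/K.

−105.5 dBm

P_n = kTB = 1.38×10⁻²³ × 290 × 7.05×10⁶ = 2.82×10⁻¹⁴ W
In dBm: 10 log₁₀(2.82×10⁻¹⁴ / 10⁻³) = −105.5 dBm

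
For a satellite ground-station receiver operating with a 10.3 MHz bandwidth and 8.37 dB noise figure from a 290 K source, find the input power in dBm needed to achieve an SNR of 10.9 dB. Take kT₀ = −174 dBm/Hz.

−84.6 dBm

Sensitivity = −174 + 10 log₁₀(B) + NF + SNR_min
= −174 + 70.13 + 8.37 + 10.9
= −84.60 dBm → −84.6 dBm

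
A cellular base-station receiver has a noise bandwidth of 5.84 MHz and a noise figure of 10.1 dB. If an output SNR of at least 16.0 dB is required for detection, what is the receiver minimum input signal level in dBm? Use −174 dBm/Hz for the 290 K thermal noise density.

−80.2 dBm

Sensitivity = −174 + 10 log₁₀(B) + NF + SNR_min
= −174 + 67.66 + 10.1 + 16.0
= −80.24 dBm → −80.2 dBm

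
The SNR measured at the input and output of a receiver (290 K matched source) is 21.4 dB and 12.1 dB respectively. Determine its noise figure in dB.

9.3 dB

NF (dB) = SNR_in(dB) − SNR_out(dB) when the source is at T₀
NF = 21.4 − 12.1 = 9.3 dB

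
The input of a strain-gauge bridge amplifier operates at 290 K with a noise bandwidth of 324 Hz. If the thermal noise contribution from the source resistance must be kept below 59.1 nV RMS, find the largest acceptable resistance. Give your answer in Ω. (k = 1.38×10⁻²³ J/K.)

673 Ω

Johnson–Nyquist: V_n = √(4kTRB) ⇒ R = V_n² / (4kTB)
4kTB = 4 × 1.38×10⁻²³ × 290 × 3.24×10² = 5.19×10⁻¹⁸
R = (5.91×10⁻⁸)² / 5.19×10⁻¹⁸ = 6.73×10² Ω = 673 Ω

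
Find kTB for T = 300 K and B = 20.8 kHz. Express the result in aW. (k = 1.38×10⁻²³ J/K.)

86.1 aW

P_n = kTB = 1.38×10⁻²³ × 300 × 2.08×10⁴ = 8.61×10⁻¹⁷ W = 86.1 aW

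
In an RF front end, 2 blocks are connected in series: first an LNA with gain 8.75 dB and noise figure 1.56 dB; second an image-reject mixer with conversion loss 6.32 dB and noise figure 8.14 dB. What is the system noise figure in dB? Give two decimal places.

Convert to linear (a loss of L dB is a gain of −L dB): F_i = 10^(NF_i/10), G_i = 10^(G_i,dB/10)
  Stage 1: F_1 = 10^(1.56/10) = 1.432, G_1 = 10^(8.75/10) = 7.499
  Stage 2: F_2 = 10^(8.14/10) = 6.516, G_2 = 10^(−6.32/10) = 0.2333
Friis cascade:
  F = 1.432 + (6.516 − 1)/7.499 = 2.168
NF = 10 log₁₀(2.168) = 3.36 dB

3.36 dB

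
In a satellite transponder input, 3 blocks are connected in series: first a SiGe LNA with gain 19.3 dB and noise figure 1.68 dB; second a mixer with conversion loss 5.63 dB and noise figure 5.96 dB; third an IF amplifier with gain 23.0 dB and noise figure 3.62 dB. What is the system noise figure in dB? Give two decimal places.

1.94 dB

Convert to linear (a loss of L dB is a gain of −L dB): F_i = 10^(NF_i/10), G_i = 10^(G_i,dB/10)
  Stage 1: F_1 = 10^(1.68/10) = 1.472, G_1 = 10^(19.3/10) = 85.11
  Stage 2: F_2 = 10^(5.96/10) = 3.945, G_2 = 10^(−5.63/10) = 0.2735
  Stage 3: F_3 = 10^(3.62/10) = 2.301, G_3 = 10^(23.0/10) = 199.5
Friis cascade:
  F = 1.472 + (3.945 − 1)/85.11 + (2.301 − 1)/23.28 = 1.563
NF = 10 log₁₀(1.563) = 1.94 dB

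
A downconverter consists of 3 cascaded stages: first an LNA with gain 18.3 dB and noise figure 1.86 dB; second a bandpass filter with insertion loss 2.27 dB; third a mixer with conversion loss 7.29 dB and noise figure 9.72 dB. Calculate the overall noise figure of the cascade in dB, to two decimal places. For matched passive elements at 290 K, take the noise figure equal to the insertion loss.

Convert to linear (a loss of L dB is a gain of −L dB): F_i = 10^(NF_i/10), G_i = 10^(G_i,dB/10)
  Stage 1: F_1 = 10^(1.86/10) = 1.535, G_1 = 10^(18.3/10) = 67.61
  Stage 2: F_2 = 10^(2.27/10) = 1.687, G_2 = 10^(−2.27/10) = 0.5929
  Stage 3: F_3 = 10^(9.72/10) = 9.376, G_3 = 10^(−7.29/10) = 0.1866
Friis cascade:
  F = 1.535 + (1.687 − 1)/67.61 + (9.376 − 1)/40.09 = 1.754
NF = 10 log₁₀(1.754) = 2.44 dB

2.44 dB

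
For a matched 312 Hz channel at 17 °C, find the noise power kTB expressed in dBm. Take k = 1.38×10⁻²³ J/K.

−149.0 dBm

T = 17 °C + 273.15 = 290.15 K
P_n = kTB = 1.38×10⁻²³ × 290.15 × 3.12×10² = 1.25×10⁻¹⁸ W
In dBm: 10 log₁₀(1.25×10⁻¹⁸ / 10⁻³) = −149.0 dBm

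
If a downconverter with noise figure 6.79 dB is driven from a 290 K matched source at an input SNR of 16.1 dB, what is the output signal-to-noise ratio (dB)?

9.31 dB

By definition F = SNR_in/SNR_out, so in dB: SNR_out = SNR_in − NF
SNR_out = 16.1 − 6.79 = 9.31 dB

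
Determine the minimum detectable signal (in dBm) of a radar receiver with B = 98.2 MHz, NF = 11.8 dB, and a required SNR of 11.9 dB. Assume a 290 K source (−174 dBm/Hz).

Sensitivity = −174 + 10 log₁₀(B) + NF + SNR_min
= −174 + 79.92 + 11.8 + 11.9
= −70.38 dBm → −70.4 dBm

−70.4 dBm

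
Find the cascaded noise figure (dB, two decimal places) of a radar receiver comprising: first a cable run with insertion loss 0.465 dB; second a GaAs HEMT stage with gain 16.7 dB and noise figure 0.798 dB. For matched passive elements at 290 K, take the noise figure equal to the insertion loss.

Convert to linear (a loss of L dB is a gain of −L dB): F_i = 10^(NF_i/10), G_i = 10^(G_i,dB/10)
  Stage 1: F_1 = 10^(0.465/10) = 1.113, G_1 = 10^(−0.465/10) = 0.8985
  Stage 2: F_2 = 10^(0.798/10) = 1.202, G_2 = 10^(16.7/10) = 46.77
Friis cascade:
  F = 1.113 + (1.202 − 1)/0.8985 = 1.338
NF = 10 log₁₀(1.338) = 1.26 dB

1.26 dB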